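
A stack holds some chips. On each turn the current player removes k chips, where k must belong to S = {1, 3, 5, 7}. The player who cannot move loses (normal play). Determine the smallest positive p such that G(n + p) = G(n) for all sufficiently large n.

2

n :  0  1  2  3  4  5  6  7  8  9 10 11 12 13 14
G :  0  1  0  1  0  1  0  1  0  1  0  1  0  1  0
G(n+2) = G(n) holds for n = 0,…,6 (a full window of length max(S) = 7), so the sequence is purely periodic with period 2.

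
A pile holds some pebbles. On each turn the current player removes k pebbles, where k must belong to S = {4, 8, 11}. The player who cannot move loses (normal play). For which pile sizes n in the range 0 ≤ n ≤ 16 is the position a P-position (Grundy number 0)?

0, 1, 2, 3, 15, 16

G(0) = 0
G(1) = mex{} = 0
G(2) = mex{} = 0
G(3) = mex{} = 0
G(4) = mex{0} = 1
G(5) = mex{0} = 1
G(6) = mex{0} = 1
G(7) = mex{0} = 1
G(8) = mex{1,0} = 2
G(9) = mex{1,0} = 2
G(10) = mex{1,0} = 2
G(11) = mex{1,0,0} = 2
G(12) = mex{2,1,0} = 3
G(13) = mex{2,1,0} = 3
G(14) = mex{2,1,0} = 3
G(15) = mex{2,1,1} = 0
G(16) = mex{3,2,1} = 0
P-positions are exactly the n with G(n) = 0.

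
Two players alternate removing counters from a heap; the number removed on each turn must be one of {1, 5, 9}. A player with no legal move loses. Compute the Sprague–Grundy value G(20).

0

n :  0  1  2  3  4  5  6  7  8  9 10 11 12 13 14 15 16 17 18 19 20
G :  0  1  0  1  0  1  0  1  0  1  0  1  0  1  0  1  0  1  0  1  0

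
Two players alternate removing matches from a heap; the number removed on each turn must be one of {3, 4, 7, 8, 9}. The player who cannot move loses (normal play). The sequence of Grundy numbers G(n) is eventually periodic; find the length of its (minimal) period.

12

n :  0  1  2  3  4  5  6  7  8  9 10 11 12 13 14 15 16 17 18 19 20 21 22 23 24 25
G :  0  0  0  1  1  1  2  2  2  3  3  3  0  0  0  1  1  1  2  2  2  3  3  3  0  0
G(n+12) = G(n) holds for n = 0,…,8 (a full window of length max(S) = 9), so the sequence is purely periodic with period 12.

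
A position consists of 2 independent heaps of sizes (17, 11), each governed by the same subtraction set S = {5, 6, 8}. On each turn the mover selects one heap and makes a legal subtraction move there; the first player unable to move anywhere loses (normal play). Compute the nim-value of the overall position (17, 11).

All heaps use S = {5, 6, 8}:
n :  0  1  2  3  4  5  6  7  8  9 10 11 12 13 14 15 16 17
G :  0  0  0  0  0  1  1  1  1  1  2  2  2  0  0  0  0  0
Heap A: G(17) = 0.
Heap B: G(11) = 2.
Combined Grundy value = 0 ⊕ 2 = 2.

2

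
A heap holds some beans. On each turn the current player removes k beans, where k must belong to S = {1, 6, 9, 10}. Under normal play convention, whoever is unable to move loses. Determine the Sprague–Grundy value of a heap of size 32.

3

n :  0  1  2  3  4  5  6  7  8  9 10 11 12 13 14 15 16 17 18 19 20 21 22 23 24 25 26 27 28 29 30 31 32
G :  0  1  0  1  0  1  2  0  1  2  3  2  3  2  3  0  1  3  0  1  0  1  0  1  2  3  2  4  2  3  4  2  3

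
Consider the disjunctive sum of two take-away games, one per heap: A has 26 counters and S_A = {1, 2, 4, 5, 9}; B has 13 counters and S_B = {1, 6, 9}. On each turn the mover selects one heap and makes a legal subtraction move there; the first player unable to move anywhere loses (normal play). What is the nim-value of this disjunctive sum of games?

1

Heap A, S = {1, 2, 4, 5, 9}:
n :  0  1  2  3  4  5  6  7  8  9 10 11 12 13 14 15 16 17 18 19 20 21 22 23 24 25 26
G :  0  1  2  0  1  2  0  1  2  3  4  5  3  0  1  2  0  1  2  0  1  2  3  4  5  3  0
G_A(26) = 0.
Heap B, S = {1, 6, 9}:
G(0) = 0
G(1) = mex{0} = 1
G(2) = mex{1} = 0
G(3) = mex{0} = 1
G(4) = mex{1} = 0
G(5) = mex{0} = 1
G(6) = mex{1,0} = 2
G(7) = mex{2,1} = 0
G(8) = mex{0,0} = 1
G(9) = mex{1,1,0} = 2
G(10) = mex{2,0,1} = 3
G(11) = mex{3,1,0} = 2
G(12) = mex{2,2,1} = 0
G(13) = mex{0,0,0} = 1
G_B(13) = 1.
Combined Grundy value = 0 ⊕ 1 = 1.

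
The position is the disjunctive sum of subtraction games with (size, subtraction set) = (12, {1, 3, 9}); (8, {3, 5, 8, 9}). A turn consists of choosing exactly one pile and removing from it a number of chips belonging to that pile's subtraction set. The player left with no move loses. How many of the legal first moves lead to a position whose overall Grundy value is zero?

Pile A, S = {1, 3, 9}:
n :  0  1  2  3  4  5  6  7  8  9 10 11 12
G :  0  1  0  1  0  1  0  1  0  1  0  1  0
G_A(12) = 0.
Pile B, S = {3, 5, 8, 9}:
G(0) = 0
G(1) = mex{} = 0
G(2) = mex{} = 0
G(3) = mex{0} = 1
G(4) = mex{0} = 1
G(5) = mex{0,0} = 1
G(6) = mex{1,0} = 2
G(7) = mex{1,0} = 2
G(8) = mex{1,1,0} = 2
G_B(8) = 2.
Combined Grundy value = 0 ⊕ 2 = 2.
A winning move leaves total XOR = 0, i.e. changes one component's Grundy value g to g ⊕ X where X is the current total.
Pile A: need g' = 0⊕2 = 2. Options: 12−1→G=1, 12−3→G=1, 12−9→G=1. Hits: 0.
Pile B: need g' = 2⊕2 = 0. Options: 8−3→G=1, 8−5→G=1, 8−8→G=0. Hits: 1.

1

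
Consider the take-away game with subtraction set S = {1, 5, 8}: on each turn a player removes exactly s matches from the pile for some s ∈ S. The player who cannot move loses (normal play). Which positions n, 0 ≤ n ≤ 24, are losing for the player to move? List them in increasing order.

G(0) = 0
G(1) = mex{0} = 1
G(2) = mex{1} = 0
G(3) = mex{0} = 1
G(4) = mex{1} = 0
G(5) = mex{0,0} = 1
G(6) = mex{1,1} = 0
G(7) = mex{0,0} = 1
G(8) = mex{1,1,0} = 2
G(9) = mex{2,0,1} = 3
G(10) = mex{3,1,0} = 2
G(11) = mex{2,0,1} = 3
G(12) = mex{3,1,0} = 2
G(13) = mex{2,2,1} = 0
G(14) = mex{0,3,0} = 1
G(15) = mex{1,2,1} = 0
G(16) = mex{0,3,2} = 1
G(17) = mex{1,2,3} = 0
G(18) = mex{0,0,2} = 1
G(19) = mex{1,1,3} = 0
G(20) = mex{0,0,2} = 1
G(21) = mex{1,1,0} = 2
G(22) = mex{2,0,1} = 3
G(23) = mex{3,1,0} = 2
G(24) = mex{2,0,1} = 3
P-positions are exactly the n with G(n) = 0.

0, 2, 4, 6, 13, 15, 17, 19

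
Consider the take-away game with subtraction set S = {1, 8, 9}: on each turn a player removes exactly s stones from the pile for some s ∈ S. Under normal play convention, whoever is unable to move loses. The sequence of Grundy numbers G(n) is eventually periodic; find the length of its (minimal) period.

16

n :  0  1  2  3  4  5  6  7  8  9 10 11 12 13 14 15 16 17 18 19 20 21 22 23 24 25 26 27 28 29 30 31 32 33
G :  0  1  0  1  0  1  0  1  2  3  2  3  2  3  2  3  0  1  0  1  0  1  0  1  2  3  2  3  2  3  2  3  0  1
G(n+16) = G(n) holds for n = 0,…,8 (a full window of length max(S) = 9), so the sequence is purely periodic with period 16.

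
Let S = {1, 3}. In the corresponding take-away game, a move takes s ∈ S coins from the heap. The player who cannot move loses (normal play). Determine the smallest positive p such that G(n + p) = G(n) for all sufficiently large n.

2

n :  0  1  2  3  4  5  6  7  8  9 10 11 12 13 14
G :  0  1  0  1  0  1  0  1  0  1  0  1  0  1  0
G(n+2) = G(n) holds for n = 0,…,2 (a full window of length max(S) = 3), so the sequence is purely periodic with period 2.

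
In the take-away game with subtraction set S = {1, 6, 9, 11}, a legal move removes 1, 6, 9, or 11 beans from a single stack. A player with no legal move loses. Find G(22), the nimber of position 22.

n :  0  1  2  3  4  5  6  7  8  9 10 11 12 13 14 15 16 17 18 19 20 21 22
G :  0  1  0  1  0  1  2  0  1  2  3  2  0  1  0  1  2  0  1  0  1  2  0

0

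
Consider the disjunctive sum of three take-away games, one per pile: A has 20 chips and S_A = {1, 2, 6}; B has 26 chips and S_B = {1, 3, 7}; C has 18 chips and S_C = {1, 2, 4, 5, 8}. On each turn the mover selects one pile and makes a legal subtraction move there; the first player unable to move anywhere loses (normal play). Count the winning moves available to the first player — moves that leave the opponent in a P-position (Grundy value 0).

1

Pile A, S = {1, 2, 6}:
n :  0  1  2  3  4  5  6  7  8  9 10 11 12 13 14 15 16 17 18 19 20
G :  0  1  2  0  1  2  3  0  1  2  0  1  2  3  0  1  2  0  1  2  3
G_A(20) = 3.
Pile B, S = {1, 3, 7}:
G(0) = 0
G(1) = mex{0} = 1
G(2) = mex{1} = 0
G(3) = mex{0,0} = 1
G(4) = mex{1,1} = 0
G(5) = mex{0,0} = 1
G(6) = mex{1,1} = 0
G(7) = mex{0,0,0} = 1
G(8) = mex{1,1,1} = 0
G(9) = mex{0,0,0} = 1
G(10) = mex{1,1,1} = 0
G(11) = mex{0,0,0} = 1
G(12) = mex{1,1,1} = 0
G(13) = mex{0,0,0} = 1
G(14) = mex{1,1,1} = 0
G(15) = mex{0,0,0} = 1
G(16) = mex{1,1,1} = 0
G(17) = mex{0,0,0} = 1
G(18) = mex{1,1,1} = 0
G(19) = mex{0,0,0} = 1
G(20) = mex{1,1,1} = 0
G(21) = mex{0,0,0} = 1
G(22) = mex{1,1,1} = 0
G(23) = mex{0,0,0} = 1
G(24) = mex{1,1,1} = 0
G(25) = mex{0,0,0} = 1
G(26) = mex{1,1,1} = 0
G_B(26) = 0.
Pile C, S = {1, 2, 4, 5, 8}:
n :  0  1  2  3  4  5  6  7  8  9 10 11 12 13 14 15 16 17 18
G :  0  1  2  0  1  2  0  1  2  0  1  2  0  1  2  0  1  2  0
G_C(18) = 0.
Combined Grundy value = 3 ⊕ 0 ⊕ 0 = 3.
A winning move leaves total XOR = 0, i.e. changes one component's Grundy value g to g ⊕ X where X is the current total.
Pile A: need g' = 3⊕3 = 0. Options: 20−1→G=2, 20−2→G=1, 20−6→G=0. Hits: 1.
Pile B: need g' = 0⊕3 = 3. Options: 26−1→G=1, 26−3→G=1, 26−7→G=1. Hits: 0.
Pile C: need g' = 0⊕3 = 3. Options: 18−1→G=2, 18−2→G=1, 18−4→G=2, 18−5→G=1, 18−8→G=1. Hits: 0.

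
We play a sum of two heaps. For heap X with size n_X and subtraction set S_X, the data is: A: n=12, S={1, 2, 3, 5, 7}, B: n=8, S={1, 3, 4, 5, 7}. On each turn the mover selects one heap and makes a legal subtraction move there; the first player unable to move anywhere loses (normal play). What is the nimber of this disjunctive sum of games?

0

Heap A, S = {1, 2, 3, 5, 7}:
n :  0  1  2  3  4  5  6  7  8  9 10 11 12
G :  0  1  2  3  0  1  2  3  0  1  2  3  0
G_A(12) = 0.
Heap B, S = {1, 3, 4, 5, 7}:
G(0) = 0
G(1) = mex{0} = 1
G(2) = mex{1} = 0
G(3) = mex{0,0} = 1
G(4) = mex{1,1,0} = 2
G(5) = mex{2,0,1,0} = 3
G(6) = mex{3,1,0,1} = 2
G(7) = mex{2,2,1,0,0} = 3
G(8) = mex{3,3,2,1,1} = 0
G_B(8) = 0.
Combined Grundy value = 0 ⊕ 0 = 0.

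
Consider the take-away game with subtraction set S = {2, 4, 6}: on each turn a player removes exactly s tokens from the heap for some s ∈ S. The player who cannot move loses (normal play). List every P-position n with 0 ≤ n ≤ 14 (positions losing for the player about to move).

G(0) = 0
G(1) = mex{} = 0
G(2) = mex{0} = 1
G(3) = mex{0} = 1
G(4) = mex{1,0} = 2
G(5) = mex{1,0} = 2
G(6) = mex{2,1,0} = 3
G(7) = mex{2,1,0} = 3
G(8) = mex{3,2,1} = 0
G(9) = mex{3,2,1} = 0
G(10) = mex{0,3,2} = 1
G(11) = mex{0,3,2} = 1
G(12) = mex{1,0,3} = 2
G(13) = mex{1,0,3} = 2
G(14) = mex{2,1,0} = 3
P-positions are exactly the n with G(n) = 0.

0, 1, 8, 9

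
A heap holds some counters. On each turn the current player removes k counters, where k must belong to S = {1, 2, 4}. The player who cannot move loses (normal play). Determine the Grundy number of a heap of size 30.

0

n :  0  1  2  3  4  5  6  7  8  9 10 11 12 13 14 15 16 17 18 19 20 21 22 23 24 25 26 27 28 29 30
G :  0  1  2  0  1  2  0  1  2  0  1  2  0  1  2  0  1  2  0  1  2  0  1  2  0  1  2  0  1  2  0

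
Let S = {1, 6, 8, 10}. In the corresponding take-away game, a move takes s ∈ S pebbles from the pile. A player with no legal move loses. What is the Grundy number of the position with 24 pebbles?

n :  0  1  2  3  4  5  6  7  8  9 10 11 12 13 14 15 16 17 18 19 20 21 22 23 24
G :  0  1  0  1  0  1  2  0  1  0  1  0  1  2  3  2  0  1  0  1  0  1  2  0  1

1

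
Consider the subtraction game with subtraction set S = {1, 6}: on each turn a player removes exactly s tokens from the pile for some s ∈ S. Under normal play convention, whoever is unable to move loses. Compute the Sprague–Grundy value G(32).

G(0) = 0
G(1) = mex{0} = 1
G(2) = mex{1} = 0
G(3) = mex{0} = 1
G(4) = mex{1} = 0
G(5) = mex{0} = 1
G(6) = mex{1,0} = 2
G(7) = mex{2,1} = 0
G(8) = mex{0,0} = 1
G(9) = mex{1,1} = 0
G(10) = mex{0,0} = 1
G(11) = mex{1,1} = 0
G(12) = mex{0,2} = 1
G(13) = mex{1,0} = 2
G(14) = mex{2,1} = 0
G(15) = mex{0,0} = 1
G(16) = mex{1,1} = 0
G(17) = mex{0,0} = 1
G(18) = mex{1,1} = 0
G(19) = mex{0,2} = 1
G(20) = mex{1,0} = 2
G(21) = mex{2,1} = 0
G(22) = mex{0,0} = 1
G(23) = mex{1,1} = 0
G(24) = mex{0,0} = 1
G(25) = mex{1,1} = 0
G(26) = mex{0,2} = 1
G(27) = mex{1,0} = 2
G(28) = mex{2,1} = 0
G(29) = mex{0,0} = 1
G(30) = mex{1,1} = 0
G(31) = mex{0,0} = 1
G(32) = mex{1,1} = 0

0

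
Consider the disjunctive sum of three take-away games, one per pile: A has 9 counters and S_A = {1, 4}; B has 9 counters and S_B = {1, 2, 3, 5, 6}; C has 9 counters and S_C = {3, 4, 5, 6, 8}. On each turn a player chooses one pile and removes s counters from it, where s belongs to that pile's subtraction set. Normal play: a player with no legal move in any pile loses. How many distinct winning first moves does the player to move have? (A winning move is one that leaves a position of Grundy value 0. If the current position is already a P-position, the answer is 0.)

Pile A, S = {1, 4}:
n : 0 1 2 3 4 5 6 7 8 9
G : 0 1 0 1 2 0 1 0 1 2
G_A(9) = 2.
Pile B, S = {1, 2, 3, 5, 6}:
n : 0 1 2 3 4 5 6 7 8 9
G : 0 1 2 3 0 1 2 3 0 1
G_B(9) = 1.
Pile C, S = {3, 4, 5, 6, 8}:
G(0) = 0
G(1) = mex{} = 0
G(2) = mex{} = 0
G(3) = mex{0} = 1
G(4) = mex{0,0} = 1
G(5) = mex{0,0,0} = 1
G(6) = mex{1,0,0,0} = 2
G(7) = mex{1,1,0,0} = 2
G(8) = mex{1,1,1,0,0} = 2
G(9) = mex{2,1,1,1,0} = 3
G_C(9) = 3.
Combined Grundy value = 2 ⊕ 1 ⊕ 3 = 0.
A winning move leaves total XOR = 0, i.e. changes one component's Grundy value g to g ⊕ X where X is the current total.
Pile A: target g' = 2⊕0 = 2, but every legal move changes the Grundy value (mex property), so 0 moves.
Pile B: target g' = 1⊕0 = 1, but every legal move changes the Grundy value (mex property), so 0 moves.
Pile C: target g' = 3⊕0 = 3, but every legal move changes the Grundy value (mex property), so 0 moves.

0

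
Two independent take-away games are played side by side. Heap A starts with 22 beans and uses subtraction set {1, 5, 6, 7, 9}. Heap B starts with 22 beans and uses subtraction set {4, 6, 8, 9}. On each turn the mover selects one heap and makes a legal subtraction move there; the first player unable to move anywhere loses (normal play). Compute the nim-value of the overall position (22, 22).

0

Heap A, S = {1, 5, 6, 7, 9}:
n :  0  1  2  3  4  5  6  7  8  9 10 11 12 13 14 15 16 17 18 19 20 21 22
G :  0  1  0  1  0  1  2  3  2  3  2  3  0  1  0  1  0  1  2  3  2  3  2
G_A(22) = 2.
Heap B, S = {4, 6, 8, 9}:
G(0) = 0
G(1) = mex{} = 0
G(2) = mex{} = 0
G(3) = mex{} = 0
G(4) = mex{0} = 1
G(5) = mex{0} = 1
G(6) = mex{0,0} = 1
G(7) = mex{0,0} = 1
G(8) = mex{1,0,0} = 2
G(9) = mex{1,0,0,0} = 2
G(10) = mex{1,1,0,0} = 2
G(11) = mex{1,1,0,0} = 2
G(12) = mex{2,1,1,0} = 3
G(13) = mex{2,1,1,1} = 0
G(14) = mex{2,2,1,1} = 0
G(15) = mex{2,2,1,1} = 0
G(16) = mex{3,2,2,1} = 0
G(17) = mex{0,2,2,2} = 1
G(18) = mex{0,3,2,2} = 1
G(19) = mex{0,0,2,2} = 1
G(20) = mex{0,0,3,2} = 1
G(21) = mex{1,0,0,3} = 2
G(22) = mex{1,0,0,0} = 2
G_B(22) = 2.
Combined Grundy value = 2 ⊕ 2 = 0.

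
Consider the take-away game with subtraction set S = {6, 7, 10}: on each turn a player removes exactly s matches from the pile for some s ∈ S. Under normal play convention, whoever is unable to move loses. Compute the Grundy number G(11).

1

n :  0  1  2  3  4  5  6  7  8  9 10 11
G :  0  0  0  0  0  0  1  1  1  1  1  1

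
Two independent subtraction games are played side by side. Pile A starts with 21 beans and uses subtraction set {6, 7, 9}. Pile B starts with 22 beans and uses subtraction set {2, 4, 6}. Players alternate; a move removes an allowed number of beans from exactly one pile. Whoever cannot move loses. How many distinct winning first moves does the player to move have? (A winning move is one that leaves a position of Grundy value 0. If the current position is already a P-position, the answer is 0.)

Pile A, S = {6, 7, 9}:
G(0) = 0
G(1) = mex{} = 0
G(2) = mex{} = 0
G(3) = mex{} = 0
G(4) = mex{} = 0
G(5) = mex{} = 0
G(6) = mex{0} = 1
G(7) = mex{0,0} = 1
G(8) = mex{0,0} = 1
G(9) = mex{0,0,0} = 1
G(10) = mex{0,0,0} = 1
G(11) = mex{0,0,0} = 1
G(12) = mex{1,0,0} = 2
G(13) = mex{1,1,0} = 2
G(14) = mex{1,1,0} = 2
G(15) = mex{1,1,1} = 0
G(16) = mex{1,1,1} = 0
G(17) = mex{1,1,1} = 0
G(18) = mex{2,1,1} = 0
G(19) = mex{2,2,1} = 0
G(20) = mex{2,2,1} = 0
G(21) = mex{0,2,2} = 1
G_A(21) = 1.
Pile B, S = {2, 4, 6}:
G(0) = 0
G(1) = mex{} = 0
G(2) = mex{0} = 1
G(3) = mex{0} = 1
G(4) = mex{1,0} = 2
G(5) = mex{1,0} = 2
G(6) = mex{2,1,0} = 3
G(7) = mex{2,1,0} = 3
G(8) = mex{3,2,1} = 0
G(9) = mex{3,2,1} = 0
G(10) = mex{0,3,2} = 1
G(11) = mex{0,3,2} = 1
G(12) = mex{1,0,3} = 2
G(13) = mex{1,0,3} = 2
G(14) = mex{2,1,0} = 3
G(15) = mex{2,1,0} = 3
G(16) = mex{3,2,1} = 0
G(17) = mex{3,2,1} = 0
G(18) = mex{0,3,2} = 1
G(19) = mex{0,3,2} = 1
G(20) = mex{1,0,3} = 2
G(21) = mex{1,0,3} = 2
G(22) = mex{2,1,0} = 3
G_B(22) = 3.
Combined Grundy value = 1 ⊕ 3 = 2.
A winning move leaves total XOR = 0, i.e. changes one component's Grundy value g to g ⊕ X where X is the current total.
Pile A: need g' = 1⊕2 = 3. Options: 21−6→G=0, 21−7→G=2, 21−9→G=2. Hits: 0.
Pile B: need g' = 3⊕2 = 1. Options: 22−2→G=2, 22−4→G=1, 22−6→G=0. Hits: 1.

1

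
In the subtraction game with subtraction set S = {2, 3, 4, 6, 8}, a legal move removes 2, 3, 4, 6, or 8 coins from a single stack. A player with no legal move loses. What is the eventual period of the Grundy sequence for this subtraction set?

n :  0  1  2  3  4  5  6  7  8  9 10 11 12 13 14 15 16 17 18 19 20 21
G :  0  0  1  1  2  2  3  3  4  4  0  0  1  1  2  2  3  3  4  4  0  0
G(n+10) = G(n) holds for n = 0,…,7 (a full window of length max(S) = 8), so the sequence is purely periodic with period 10.

10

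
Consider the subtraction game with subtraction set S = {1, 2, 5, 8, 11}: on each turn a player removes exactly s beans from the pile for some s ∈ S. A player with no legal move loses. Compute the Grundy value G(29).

G(0) = 0
G(1) = mex{0} = 1
G(2) = mex{1,0} = 2
G(3) = mex{2,1} = 0
G(4) = mex{0,2} = 1
G(5) = mex{1,0,0} = 2
G(6) = mex{2,1,1} = 0
G(7) = mex{0,2,2} = 1
G(8) = mex{1,0,0,0} = 2
G(9) = mex{2,1,1,1} = 0
G(10) = mex{0,2,2,2} = 1
G(11) = mex{1,0,0,0,0} = 2
G(12) = mex{2,1,1,1,1} = 0
G(13) = mex{0,2,2,2,2} = 1
G(14) = mex{1,0,0,0,0} = 2
G(15) = mex{2,1,1,1,1} = 0
G(16) = mex{0,2,2,2,2} = 1
G(17) = mex{1,0,0,0,0} = 2
G(18) = mex{2,1,1,1,1} = 0
G(19) = mex{0,2,2,2,2} = 1
G(20) = mex{1,0,0,0,0} = 2
G(21) = mex{2,1,1,1,1} = 0
G(22) = mex{0,2,2,2,2} = 1
G(23) = mex{1,0,0,0,0} = 2
G(24) = mex{2,1,1,1,1} = 0
G(25) = mex{0,2,2,2,2} = 1
G(26) = mex{1,0,0,0,0} = 2
G(27) = mex{2,1,1,1,1} = 0
G(28) = mex{0,2,2,2,2} = 1
G(29) = mex{1,0,0,0,0} = 2

2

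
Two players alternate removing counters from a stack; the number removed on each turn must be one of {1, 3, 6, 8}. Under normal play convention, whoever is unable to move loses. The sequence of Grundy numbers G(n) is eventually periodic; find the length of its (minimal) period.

n :  0  1  2  3  4  5  6  7  8  9 10 11 12 13 14 15 16 17 18 19
G :  0  1  0  1  0  1  2  3  2  0  1  0  1  0  1  2  3  2  0  1
G(n+9) = G(n) holds for n = 0,…,7 (a full window of length max(S) = 8), so the sequence is purely periodic with period 9.

9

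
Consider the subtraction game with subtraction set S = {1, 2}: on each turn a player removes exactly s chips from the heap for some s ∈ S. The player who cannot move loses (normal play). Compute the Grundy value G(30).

0

n :  0  1  2  3  4  5  6  7  8  9 10 11 12 13 14 15 16 17 18 19 20 21 22 23 24 25 26 27 28 29 30
G :  0  1  2  0  1  2  0  1  2  0  1  2  0  1  2  0  1  2  0  1  2  0  1  2  0  1  2  0  1  2  0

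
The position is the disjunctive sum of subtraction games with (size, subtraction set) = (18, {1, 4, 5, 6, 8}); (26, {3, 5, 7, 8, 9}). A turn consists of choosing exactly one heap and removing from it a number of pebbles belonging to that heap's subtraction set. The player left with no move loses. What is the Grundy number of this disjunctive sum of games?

Heap A, S = {1, 4, 5, 6, 8}:
G(0) = 0
G(1) = mex{0} = 1
G(2) = mex{1} = 0
G(3) = mex{0} = 1
G(4) = mex{1,0} = 2
G(5) = mex{2,1,0} = 3
G(6) = mex{3,0,1,0} = 2
G(7) = mex{2,1,0,1} = 3
G(8) = mex{3,2,1,0,0} = 4
G(9) = mex{4,3,2,1,1} = 0
G(10) = mex{0,2,3,2,0} = 1
G(11) = mex{1,3,2,3,1} = 0
G(12) = mex{0,4,3,2,2} = 1
G(13) = mex{1,0,4,3,3} = 2
G(14) = mex{2,1,0,4,2} = 3
G(15) = mex{3,0,1,0,3} = 2
G(16) = mex{2,1,0,1,4} = 3
G(17) = mex{3,2,1,0,0} = 4
G(18) = mex{4,3,2,1,1} = 0
G_A(18) = 0.
Heap B, S = {3, 5, 7, 8, 9}:
n :  0  1  2  3  4  5  6  7  8  9 10 11 12 13 14 15 16 17 18 19 20 21 22 23 24 25 26
G :  0  0  0  1  1  1  2  2  2  3  3  3  0  0  0  1  1  1  2  2  2  3  3  3  0  0  0
G_B(26) = 0.
Combined Grundy value = 0 ⊕ 0 = 0.

0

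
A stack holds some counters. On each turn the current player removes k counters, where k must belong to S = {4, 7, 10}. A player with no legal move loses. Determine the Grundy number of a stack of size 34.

G(0) = 0
G(1) = mex{} = 0
G(2) = mex{} = 0
G(3) = mex{} = 0
G(4) = mex{0} = 1
G(5) = mex{0} = 1
G(6) = mex{0} = 1
G(7) = mex{0,0} = 1
G(8) = mex{1,0} = 2
G(9) = mex{1,0} = 2
G(10) = mex{1,0,0} = 2
G(11) = mex{1,1,0} = 2
G(12) = mex{2,1,0} = 3
G(13) = mex{2,1,0} = 3
G(14) = mex{2,1,1} = 0
G(15) = mex{2,2,1} = 0
G(16) = mex{3,2,1} = 0
G(17) = mex{3,2,1} = 0
G(18) = mex{0,2,2} = 1
G(19) = mex{0,3,2} = 1
G(20) = mex{0,3,2} = 1
G(21) = mex{0,0,2} = 1
G(22) = mex{1,0,3} = 2
G(23) = mex{1,0,3} = 2
G(24) = mex{1,0,0} = 2
G(25) = mex{1,1,0} = 2
G(26) = mex{2,1,0} = 3
G(27) = mex{2,1,0} = 3
G(28) = mex{2,1,1} = 0
G(29) = mex{2,2,1} = 0
G(30) = mex{3,2,1} = 0
G(31) = mex{3,2,1} = 0
G(32) = mex{0,2,2} = 1
G(33) = mex{0,3,2} = 1
G(34) = mex{0,3,2} = 1

1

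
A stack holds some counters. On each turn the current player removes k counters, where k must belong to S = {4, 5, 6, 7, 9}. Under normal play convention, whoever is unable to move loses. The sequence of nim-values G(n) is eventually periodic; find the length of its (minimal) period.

13

n :  0  1  2  3  4  5  6  7  8  9 10 11 12 13 14 15 16 17 18 19 20 21 22 23 24 25 26 27
G :  0  0  0  0  1  1  1  1  2  2  2  2  3  0  0  0  0  1  1  1  1  2  2  2  2  3  0  0
G(n+13) = G(n) holds for n = 0,…,8 (a full window of length max(S) = 9), so the sequence is purely periodic with period 13.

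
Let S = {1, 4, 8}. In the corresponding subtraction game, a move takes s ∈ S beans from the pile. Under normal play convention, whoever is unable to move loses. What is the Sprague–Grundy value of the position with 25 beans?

n :  0  1  2  3  4  5  6  7  8  9 10 11 12 13 14 15 16 17 18 19 20 21 22 23 24 25
G :  0  1  0  1  2  0  1  0  1  2  3  2  0  1  0  1  2  0  1  0  1  2  3  2  0  1

1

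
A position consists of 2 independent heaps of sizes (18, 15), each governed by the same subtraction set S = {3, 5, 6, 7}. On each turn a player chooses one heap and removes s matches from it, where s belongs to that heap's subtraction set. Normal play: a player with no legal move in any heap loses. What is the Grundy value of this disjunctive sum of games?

3

All heaps use S = {3, 5, 6, 7}:
n :  0  1  2  3  4  5  6  7  8  9 10 11 12 13 14 15 16 17 18
G :  0  0  0  1  1  1  2  2  2  3  0  0  0  1  1  1  2  2  2
Heap A: G(18) = 2.
Heap B: G(15) = 1.
Combined Grundy value = 2 ⊕ 1 = 3.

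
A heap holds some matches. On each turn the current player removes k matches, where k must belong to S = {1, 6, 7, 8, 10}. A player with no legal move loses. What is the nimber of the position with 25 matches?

4

G(0) = 0
G(1) = mex{0} = 1
G(2) = mex{1} = 0
G(3) = mex{0} = 1
G(4) = mex{1} = 0
G(5) = mex{0} = 1
G(6) = mex{1,0} = 2
G(7) = mex{2,1,0} = 3
G(8) = mex{3,0,1,0} = 2
G(9) = mex{2,1,0,1} = 3
G(10) = mex{3,0,1,0,0} = 2
G(11) = mex{2,1,0,1,1} = 3
G(12) = mex{3,2,1,0,0} = 4
G(13) = mex{4,3,2,1,1} = 0
G(14) = mex{0,2,3,2,0} = 1
G(15) = mex{1,3,2,3,1} = 0
G(16) = mex{0,2,3,2,2} = 1
G(17) = mex{1,3,2,3,3} = 0
G(18) = mex{0,4,3,2,2} = 1
G(19) = mex{1,0,4,3,3} = 2
G(20) = mex{2,1,0,4,2} = 3
G(21) = mex{3,0,1,0,3} = 2
G(22) = mex{2,1,0,1,4} = 3
G(23) = mex{3,0,1,0,0} = 2
G(24) = mex{2,1,0,1,1} = 3
G(25) = mex{3,2,1,0,0} = 4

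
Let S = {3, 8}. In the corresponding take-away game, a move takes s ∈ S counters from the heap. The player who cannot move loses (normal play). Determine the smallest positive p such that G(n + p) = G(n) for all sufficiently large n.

11

n :  0  1  2  3  4  5  6  7  8  9 10 11 12 13 14 15 16 17 18 19 20 21 22 23
G :  0  0  0  1  1  1  0  0  2  1  1  0  0  0  1  1  1  0  0  2  1  1  0  0
G(n+11) = G(n) holds for n = 0,…,7 (a full window of length max(S) = 8), so the sequence is purely periodic with period 11.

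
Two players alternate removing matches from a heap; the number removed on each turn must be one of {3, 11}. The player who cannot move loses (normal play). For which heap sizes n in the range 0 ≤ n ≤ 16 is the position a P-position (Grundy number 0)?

G(0) = 0
G(1) = mex{} = 0
G(2) = mex{} = 0
G(3) = mex{0} = 1
G(4) = mex{0} = 1
G(5) = mex{0} = 1
G(6) = mex{1} = 0
G(7) = mex{1} = 0
G(8) = mex{1} = 0
G(9) = mex{0} = 1
G(10) = mex{0} = 1
G(11) = mex{0,0} = 1
G(12) = mex{1,0} = 2
G(13) = mex{1,0} = 2
G(14) = mex{1,1} = 0
G(15) = mex{2,1} = 0
G(16) = mex{2,1} = 0
P-positions are exactly the n with G(n) = 0.

0, 1, 2, 6, 7, 8, 14, 15, 16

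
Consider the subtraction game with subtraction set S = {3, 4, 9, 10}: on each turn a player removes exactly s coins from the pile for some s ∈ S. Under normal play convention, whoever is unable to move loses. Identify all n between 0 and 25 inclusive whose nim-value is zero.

G(0) = 0
G(1) = mex{} = 0
G(2) = mex{} = 0
G(3) = mex{0} = 1
G(4) = mex{0,0} = 1
G(5) = mex{0,0} = 1
G(6) = mex{1,0} = 2
G(7) = mex{1,1} = 0
G(8) = mex{1,1} = 0
G(9) = mex{2,1,0} = 3
G(10) = mex{0,2,0,0} = 1
G(11) = mex{0,0,0,0} = 1
G(12) = mex{3,0,1,0} = 2
G(13) = mex{1,3,1,1} = 0
G(14) = mex{1,1,1,1} = 0
G(15) = mex{2,1,2,1} = 0
G(16) = mex{0,2,0,2} = 1
G(17) = mex{0,0,0,0} = 1
G(18) = mex{0,0,3,0} = 1
G(19) = mex{1,0,1,3} = 2
G(20) = mex{1,1,1,1} = 0
G(21) = mex{1,1,2,1} = 0
G(22) = mex{2,1,0,2} = 3
G(23) = mex{0,2,0,0} = 1
G(24) = mex{0,0,0,0} = 1
G(25) = mex{3,0,1,0} = 2
P-positions are exactly the n with G(n) = 0.

0, 1, 2, 7, 8, 13, 14, 15, 20, 21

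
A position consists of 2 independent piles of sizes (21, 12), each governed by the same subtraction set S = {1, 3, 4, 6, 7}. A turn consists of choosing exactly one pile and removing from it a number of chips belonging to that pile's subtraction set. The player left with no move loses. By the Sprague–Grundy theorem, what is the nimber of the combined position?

1

All piles use S = {1, 3, 4, 6, 7}:
G(0) = 0
G(1) = mex{0} = 1
G(2) = mex{1} = 0
G(3) = mex{0,0} = 1
G(4) = mex{1,1,0} = 2
G(5) = mex{2,0,1} = 3
G(6) = mex{3,1,0,0} = 2
G(7) = mex{2,2,1,1,0} = 3
G(8) = mex{3,3,2,0,1} = 4
G(9) = mex{4,2,3,1,0} = 5
G(10) = mex{5,3,2,2,1} = 0
G(11) = mex{0,4,3,3,2} = 1
G(12) = mex{1,5,4,2,3} = 0
G(13) = mex{0,0,5,3,2} = 1
G(14) = mex{1,1,0,4,3} = 2
G(15) = mex{2,0,1,5,4} = 3
G(16) = mex{3,1,0,0,5} = 2
G(17) = mex{2,2,1,1,0} = 3
G(18) = mex{3,3,2,0,1} = 4
G(19) = mex{4,2,3,1,0} = 5
G(20) = mex{5,3,2,2,1} = 0
G(21) = mex{0,4,3,3,2} = 1
Pile A: G(21) = 1.
Pile B: G(12) = 0.
Combined Grundy value = 1 ⊕ 0 = 1.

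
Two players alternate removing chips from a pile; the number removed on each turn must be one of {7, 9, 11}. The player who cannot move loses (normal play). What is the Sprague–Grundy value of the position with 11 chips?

G(0) = 0
G(1) = mex{} = 0
G(2) = mex{} = 0
G(3) = mex{} = 0
G(4) = mex{} = 0
G(5) = mex{} = 0
G(6) = mex{} = 0
G(7) = mex{0} = 1
G(8) = mex{0} = 1
G(9) = mex{0,0} = 1
G(10) = mex{0,0} = 1
G(11) = mex{0,0,0} = 1

1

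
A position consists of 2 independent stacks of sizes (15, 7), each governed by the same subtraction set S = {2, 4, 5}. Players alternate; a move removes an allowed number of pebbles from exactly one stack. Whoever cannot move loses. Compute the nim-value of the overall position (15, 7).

All stacks use S = {2, 4, 5}:
G(0) = 0
G(1) = mex{} = 0
G(2) = mex{0} = 1
G(3) = mex{0} = 1
G(4) = mex{1,0} = 2
G(5) = mex{1,0,0} = 2
G(6) = mex{2,1,0} = 3
G(7) = mex{2,1,1} = 0
G(8) = mex{3,2,1} = 0
G(9) = mex{0,2,2} = 1
G(10) = mex{0,3,2} = 1
G(11) = mex{1,0,3} = 2
G(12) = mex{1,0,0} = 2
G(13) = mex{2,1,0} = 3
G(14) = mex{2,1,1} = 0
G(15) = mex{3,2,1} = 0
Stack A: G(15) = 0.
Stack B: G(7) = 0.
Combined Grundy value = 0 ⊕ 0 = 0.

0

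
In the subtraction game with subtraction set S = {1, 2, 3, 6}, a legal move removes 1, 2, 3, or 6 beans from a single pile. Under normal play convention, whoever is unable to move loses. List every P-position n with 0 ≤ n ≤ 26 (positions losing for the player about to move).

0, 4, 8, 12, 16, 20, 24

G(0) = 0
G(1) = mex{0} = 1
G(2) = mex{1,0} = 2
G(3) = mex{2,1,0} = 3
G(4) = mex{3,2,1} = 0
G(5) = mex{0,3,2} = 1
G(6) = mex{1,0,3,0} = 2
G(7) = mex{2,1,0,1} = 3
G(8) = mex{3,2,1,2} = 0
G(9) = mex{0,3,2,3} = 1
G(10) = mex{1,0,3,0} = 2
G(11) = mex{2,1,0,1} = 3
G(12) = mex{3,2,1,2} = 0
G(13) = mex{0,3,2,3} = 1
G(14) = mex{1,0,3,0} = 2
G(15) = mex{2,1,0,1} = 3
G(16) = mex{3,2,1,2} = 0
G(17) = mex{0,3,2,3} = 1
G(18) = mex{1,0,3,0} = 2
G(19) = mex{2,1,0,1} = 3
G(20) = mex{3,2,1,2} = 0
G(21) = mex{0,3,2,3} = 1
G(22) = mex{1,0,3,0} = 2
G(23) = mex{2,1,0,1} = 3
G(24) = mex{3,2,1,2} = 0
G(25) = mex{0,3,2,3} = 1
G(26) = mex{1,0,3,0} = 2
P-positions are exactly the n with G(n) = 0.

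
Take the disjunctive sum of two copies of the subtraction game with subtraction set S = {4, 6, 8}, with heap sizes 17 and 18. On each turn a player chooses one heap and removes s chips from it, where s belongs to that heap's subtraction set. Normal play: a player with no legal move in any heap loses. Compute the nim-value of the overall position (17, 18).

All heaps use S = {4, 6, 8}:
G(0) = 0
G(1) = mex{} = 0
G(2) = mex{} = 0
G(3) = mex{} = 0
G(4) = mex{0} = 1
G(5) = mex{0} = 1
G(6) = mex{0,0} = 1
G(7) = mex{0,0} = 1
G(8) = mex{1,0,0} = 2
G(9) = mex{1,0,0} = 2
G(10) = mex{1,1,0} = 2
G(11) = mex{1,1,0} = 2
G(12) = mex{2,1,1} = 0
G(13) = mex{2,1,1} = 0
G(14) = mex{2,2,1} = 0
G(15) = mex{2,2,1} = 0
G(16) = mex{0,2,2} = 1
G(17) = mex{0,2,2} = 1
G(18) = mex{0,0,2} = 1
Heap A: G(17) = 1.
Heap B: G(18) = 1.
Combined Grundy value = 1 ⊕ 1 = 0.

0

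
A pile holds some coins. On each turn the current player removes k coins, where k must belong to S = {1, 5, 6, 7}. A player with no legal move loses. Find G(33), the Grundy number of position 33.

n :  0  1  2  3  4  5  6  7  8  9 10 11 12 13 14 15 16 17 18 19 20 21 22 23 24 25 26 27 28 29 30 31 32 33
G :  0  1  0  1  0  1  2  3  2  3  2  3  0  1  0  1  0  1  2  3  2  3  2  3  0  1  0  1  0  1  2  3  2  3

3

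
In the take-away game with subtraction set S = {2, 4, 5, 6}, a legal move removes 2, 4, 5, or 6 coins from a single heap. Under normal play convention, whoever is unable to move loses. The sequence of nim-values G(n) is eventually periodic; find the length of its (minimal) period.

n :  0  1  2  3  4  5  6  7  8  9 10 11 12 13 14 15 16 17
G :  0  0  1  1  2  2  3  3  0  0  1  1  2  2  3  3  0  0
G(n+8) = G(n) holds for n = 0,…,5 (a full window of length max(S) = 6), so the sequence is purely periodic with period 8.

8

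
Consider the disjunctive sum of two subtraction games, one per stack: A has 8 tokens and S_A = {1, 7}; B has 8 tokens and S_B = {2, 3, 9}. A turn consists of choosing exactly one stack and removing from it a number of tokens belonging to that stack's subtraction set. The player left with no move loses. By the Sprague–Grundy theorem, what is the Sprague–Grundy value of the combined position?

Stack A, S = {1, 7}:
n : 0 1 2 3 4 5 6 7 8
G : 0 1 0 1 0 1 0 1 0
G_A(8) = 0.
Stack B, S = {2, 3, 9}:
n : 0 1 2 3 4 5 6 7 8
G : 0 0 1 1 2 0 0 1 1
G_B(8) = 1.
Combined Grundy value = 0 ⊕ 1 = 1.

1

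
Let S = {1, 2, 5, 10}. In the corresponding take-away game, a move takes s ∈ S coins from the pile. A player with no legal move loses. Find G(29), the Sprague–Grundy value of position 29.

2

G(0) = 0
G(1) = mex{0} = 1
G(2) = mex{1,0} = 2
G(3) = mex{2,1} = 0
G(4) = mex{0,2} = 1
G(5) = mex{1,0,0} = 2
G(6) = mex{2,1,1} = 0
G(7) = mex{0,2,2} = 1
G(8) = mex{1,0,0} = 2
G(9) = mex{2,1,1} = 0
G(10) = mex{0,2,2,0} = 1
G(11) = mex{1,0,0,1} = 2
G(12) = mex{2,1,1,2} = 0
G(13) = mex{0,2,2,0} = 1
G(14) = mex{1,0,0,1} = 2
G(15) = mex{2,1,1,2} = 0
G(16) = mex{0,2,2,0} = 1
G(17) = mex{1,0,0,1} = 2
G(18) = mex{2,1,1,2} = 0
G(19) = mex{0,2,2,0} = 1
G(20) = mex{1,0,0,1} = 2
G(21) = mex{2,1,1,2} = 0
G(22) = mex{0,2,2,0} = 1
G(23) = mex{1,0,0,1} = 2
G(24) = mex{2,1,1,2} = 0
G(25) = mex{0,2,2,0} = 1
G(26) = mex{1,0,0,1} = 2
G(27) = mex{2,1,1,2} = 0
G(28) = mex{0,2,2,0} = 1
G(29) = mex{1,0,0,1} = 2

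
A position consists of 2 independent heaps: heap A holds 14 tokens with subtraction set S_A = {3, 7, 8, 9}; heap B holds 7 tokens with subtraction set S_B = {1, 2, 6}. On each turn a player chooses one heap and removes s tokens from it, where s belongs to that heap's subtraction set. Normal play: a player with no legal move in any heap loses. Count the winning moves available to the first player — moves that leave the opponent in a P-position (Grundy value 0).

Heap A, S = {3, 7, 8, 9}:
n :  0  1  2  3  4  5  6  7  8  9 10 11 12 13 14
G :  0  0  0  1  1  1  0  2  2  1  3  3  0  2  4
G_A(14) = 4.
Heap B, S = {1, 2, 6}:
n : 0 1 2 3 4 5 6 7
G : 0 1 2 0 1 2 3 0
G_B(7) = 0.
Combined Grundy value = 4 ⊕ 0 = 4.
A winning move leaves total XOR = 0, i.e. changes one component's Grundy value g to g ⊕ X where X is the current total.
Heap A: need g' = 4⊕4 = 0. Options: 14−3→G=3, 14−7→G=2, 14−8→G=0, 14−9→G=1. Hits: 1.
Heap B: need g' = 0⊕4 = 4. Options: 7−1→G=3, 7−2→G=2, 7−6→G=1. Hits: 0.

1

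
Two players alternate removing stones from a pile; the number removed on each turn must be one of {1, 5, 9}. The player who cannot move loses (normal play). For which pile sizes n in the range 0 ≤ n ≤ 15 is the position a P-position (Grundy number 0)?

n :  0  1  2  3  4  5  6  7  8  9 10 11 12 13 14 15
G :  0  1  0  1  0  1  0  1  0  1  0  1  0  1  0  1
P-positions are exactly the n with G(n) = 0.

0, 2, 4, 6, 8, 10, 12, 14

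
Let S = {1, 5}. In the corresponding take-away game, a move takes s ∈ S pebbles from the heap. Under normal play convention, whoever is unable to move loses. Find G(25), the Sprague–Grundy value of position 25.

1

G(0) = 0
G(1) = mex{0} = 1
G(2) = mex{1} = 0
G(3) = mex{0} = 1
G(4) = mex{1} = 0
G(5) = mex{0,0} = 1
G(6) = mex{1,1} = 0
G(7) = mex{0,0} = 1
G(8) = mex{1,1} = 0
G(9) = mex{0,0} = 1
G(10) = mex{1,1} = 0
G(11) = mex{0,0} = 1
G(12) = mex{1,1} = 0
G(13) = mex{0,0} = 1
G(14) = mex{1,1} = 0
G(15) = mex{0,0} = 1
G(16) = mex{1,1} = 0
G(17) = mex{0,0} = 1
G(18) = mex{1,1} = 0
G(19) = mex{0,0} = 1
G(20) = mex{1,1} = 0
G(21) = mex{0,0} = 1
G(22) = mex{1,1} = 0
G(23) = mex{0,0} = 1
G(24) = mex{1,1} = 0
G(25) = mex{0,0} = 1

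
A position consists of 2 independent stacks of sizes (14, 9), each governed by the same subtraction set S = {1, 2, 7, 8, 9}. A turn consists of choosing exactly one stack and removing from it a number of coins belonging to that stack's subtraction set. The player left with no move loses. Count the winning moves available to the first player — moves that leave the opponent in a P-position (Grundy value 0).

1

All stacks use S = {1, 2, 7, 8, 9}:
n :  0  1  2  3  4  5  6  7  8  9 10 11 12 13 14
G :  0  1  2  0  1  2  0  1  2  3  4  5  3  4  5
Stack A: G(14) = 5.
Stack B: G(9) = 3.
Combined Grundy value = 5 ⊕ 3 = 6.
A winning move leaves total XOR = 0, i.e. changes one component's Grundy value g to g ⊕ X where X is the current total.
Stack A: need g' = 5⊕6 = 3. Options: 14−1→G=4, 14−2→G=3, 14−7→G=1, 14−8→G=0, 14−9→G=2. Hits: 1.
Stack B: need g' = 3⊕6 = 5. Options: 9−1→G=2, 9−2→G=1, 9−7→G=2, 9−8→G=1, 9−9→G=0. Hits: 0.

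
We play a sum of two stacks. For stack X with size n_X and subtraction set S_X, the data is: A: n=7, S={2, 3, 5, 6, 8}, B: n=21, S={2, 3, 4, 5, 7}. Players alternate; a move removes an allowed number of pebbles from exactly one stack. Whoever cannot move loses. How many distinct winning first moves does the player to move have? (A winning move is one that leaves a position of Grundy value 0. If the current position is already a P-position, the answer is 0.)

Stack A, S = {2, 3, 5, 6, 8}:
n : 0 1 2 3 4 5 6 7
G : 0 0 1 1 2 2 3 3
G_A(7) = 3.
Stack B, S = {2, 3, 4, 5, 7}:
G(0) = 0
G(1) = mex{} = 0
G(2) = mex{0} = 1
G(3) = mex{0,0} = 1
G(4) = mex{1,0,0} = 2
G(5) = mex{1,1,0,0} = 2
G(6) = mex{2,1,1,0} = 3
G(7) = mex{2,2,1,1,0} = 3
G(8) = mex{3,2,2,1,0} = 4
G(9) = mex{3,3,2,2,1} = 0
G(10) = mex{4,3,3,2,1} = 0
G(11) = mex{0,4,3,3,2} = 1
G(12) = mex{0,0,4,3,2} = 1
G(13) = mex{1,0,0,4,3} = 2
G(14) = mex{1,1,0,0,3} = 2
G(15) = mex{2,1,1,0,4} = 3
G(16) = mex{2,2,1,1,0} = 3
G(17) = mex{3,2,2,1,0} = 4
G(18) = mex{3,3,2,2,1} = 0
G(19) = mex{4,3,3,2,1} = 0
G(20) = mex{0,4,3,3,2} = 1
G(21) = mex{0,0,4,3,2} = 1
G_B(21) = 1.
Combined Grundy value = 3 ⊕ 1 = 2.
A winning move leaves total XOR = 0, i.e. changes one component's Grundy value g to g ⊕ X where X is the current total.
Stack A: need g' = 3⊕2 = 1. Options: 7−2→G=2, 7−3→G=2, 7−5→G=1, 7−6→G=0. Hits: 1.
Stack B: need g' = 1⊕2 = 3. Options: 21−2→G=0, 21−3→G=0, 21−4→G=4, 21−5→G=3, 21−7→G=2. Hits: 1.

2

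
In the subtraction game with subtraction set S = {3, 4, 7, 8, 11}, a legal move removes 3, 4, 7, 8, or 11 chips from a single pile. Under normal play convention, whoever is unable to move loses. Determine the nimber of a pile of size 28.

G(0) = 0
G(1) = mex{} = 0
G(2) = mex{} = 0
G(3) = mex{0} = 1
G(4) = mex{0,0} = 1
G(5) = mex{0,0} = 1
G(6) = mex{1,0} = 2
G(7) = mex{1,1,0} = 2
G(8) = mex{1,1,0,0} = 2
G(9) = mex{2,1,0,0} = 3
G(10) = mex{2,2,1,0} = 3
G(11) = mex{2,2,1,1,0} = 3
G(12) = mex{3,2,1,1,0} = 4
G(13) = mex{3,3,2,1,0} = 4
G(14) = mex{3,3,2,2,1} = 0
G(15) = mex{4,3,2,2,1} = 0
G(16) = mex{4,4,3,2,1} = 0
G(17) = mex{0,4,3,3,2} = 1
G(18) = mex{0,0,3,3,2} = 1
G(19) = mex{0,0,4,3,2} = 1
G(20) = mex{1,0,4,4,3} = 2
G(21) = mex{1,1,0,4,3} = 2
G(22) = mex{1,1,0,0,3} = 2
G(23) = mex{2,1,0,0,4} = 3
G(24) = mex{2,2,1,0,4} = 3
G(25) = mex{2,2,1,1,0} = 3
G(26) = mex{3,2,1,1,0} = 4
G(27) = mex{3,3,2,1,0} = 4
G(28) = mex{3,3,2,2,1} = 0

0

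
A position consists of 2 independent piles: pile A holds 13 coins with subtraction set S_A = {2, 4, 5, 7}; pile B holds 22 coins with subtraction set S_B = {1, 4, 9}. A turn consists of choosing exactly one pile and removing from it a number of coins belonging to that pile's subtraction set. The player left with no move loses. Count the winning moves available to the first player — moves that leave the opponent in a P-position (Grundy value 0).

Pile A, S = {2, 4, 5, 7}:
n :  0  1  2  3  4  5  6  7  8  9 10 11 12 13
G :  0  0  1  1  2  2  3  3  4  0  0  1  1  2
G_A(13) = 2.
Pile B, S = {1, 4, 9}:
G(0) = 0
G(1) = mex{0} = 1
G(2) = mex{1} = 0
G(3) = mex{0} = 1
G(4) = mex{1,0} = 2
G(5) = mex{2,1} = 0
G(6) = mex{0,0} = 1
G(7) = mex{1,1} = 0
G(8) = mex{0,2} = 1
G(9) = mex{1,0,0} = 2
G(10) = mex{2,1,1} = 0
G(11) = mex{0,0,0} = 1
G(12) = mex{1,1,1} = 0
G(13) = mex{0,2,2} = 1
G(14) = mex{1,0,0} = 2
G(15) = mex{2,1,1} = 0
G(16) = mex{0,0,0} = 1
G(17) = mex{1,1,1} = 0
G(18) = mex{0,2,2} = 1
G(19) = mex{1,0,0} = 2
G(20) = mex{2,1,1} = 0
G(21) = mex{0,0,0} = 1
G(22) = mex{1,1,1} = 0
G_B(22) = 0.
Combined Grundy value = 2 ⊕ 0 = 2.
A winning move leaves total XOR = 0, i.e. changes one component's Grundy value g to g ⊕ X where X is the current total.
Pile A: need g' = 2⊕2 = 0. Options: 13−2→G=1, 13−4→G=0, 13−5→G=4, 13−7→G=3. Hits: 1.
Pile B: need g' = 0⊕2 = 2. Options: 22−1→G=1, 22−4→G=1, 22−9→G=1. Hits: 0.

1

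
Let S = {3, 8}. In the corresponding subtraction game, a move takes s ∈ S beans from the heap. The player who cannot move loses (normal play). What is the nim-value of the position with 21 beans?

1

G(0) = 0
G(1) = mex{} = 0
G(2) = mex{} = 0
G(3) = mex{0} = 1
G(4) = mex{0} = 1
G(5) = mex{0} = 1
G(6) = mex{1} = 0
G(7) = mex{1} = 0
G(8) = mex{1,0} = 2
G(9) = mex{0,0} = 1
G(10) = mex{0,0} = 1
G(11) = mex{2,1} = 0
G(12) = mex{1,1} = 0
G(13) = mex{1,1} = 0
G(14) = mex{0,0} = 1
G(15) = mex{0,0} = 1
G(16) = mex{0,2} = 1
G(17) = mex{1,1} = 0
G(18) = mex{1,1} = 0
G(19) = mex{1,0} = 2
G(20) = mex{0,0} = 1
G(21) = mex{0,0} = 1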